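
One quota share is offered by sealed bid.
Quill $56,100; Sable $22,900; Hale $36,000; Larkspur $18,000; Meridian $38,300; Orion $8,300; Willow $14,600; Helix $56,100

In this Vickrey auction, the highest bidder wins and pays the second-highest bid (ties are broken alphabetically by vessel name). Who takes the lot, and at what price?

Helix pays $56,100

Sorting bids: 56,100 (Helix) > 56,100 (Quill) > 38,300 (Meridian) > 36,000 (Hale) > 22,900 (Sable) > 18,000 (Larkspur) > …
Helix and Quill tie at $56,100; tie-break gives it to Helix.
Helix wins with the highest bid; price is set by the runner-up at $56,100.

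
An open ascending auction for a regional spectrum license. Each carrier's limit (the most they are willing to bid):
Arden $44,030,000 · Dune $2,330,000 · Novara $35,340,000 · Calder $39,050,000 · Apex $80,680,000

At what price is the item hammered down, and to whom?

Apex wins at $44,030,000

Limits in order: 80,680,000 (Apex) > 44,030,000 (Arden) > 39,050,000 (Calder) > 35,340,000 (Novara) > 2,330,000 (Dune)
Bidding ends when Arden exits at $44,030,000; Apex takes it.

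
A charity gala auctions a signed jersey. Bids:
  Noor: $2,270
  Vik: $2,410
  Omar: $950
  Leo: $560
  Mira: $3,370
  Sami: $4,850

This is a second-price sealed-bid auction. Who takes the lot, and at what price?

Sami pays $3,370

Sorting bids: 4,850 (Sami) > 3,370 (Mira) > 2,410 (Vik) > 2,270 (Noor) > 950 (Omar) > 560 (Leo)
Sami is highest; pays the second-highest bid, $3,370.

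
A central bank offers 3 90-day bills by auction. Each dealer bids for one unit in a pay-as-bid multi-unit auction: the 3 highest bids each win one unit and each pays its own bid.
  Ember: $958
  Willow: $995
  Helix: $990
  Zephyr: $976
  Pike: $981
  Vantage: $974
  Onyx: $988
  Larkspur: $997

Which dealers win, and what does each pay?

Larkspur $997, Willow $995, Helix $990

Sorting: 997 (Larkspur), 995 (Willow), 990 (Helix), 988 (Onyx), 981 (Pike), …
Winners (3 units): Larkspur, Willow, Helix.
Each winner pays its own bid: Larkspur $997, Willow $995, Helix $990.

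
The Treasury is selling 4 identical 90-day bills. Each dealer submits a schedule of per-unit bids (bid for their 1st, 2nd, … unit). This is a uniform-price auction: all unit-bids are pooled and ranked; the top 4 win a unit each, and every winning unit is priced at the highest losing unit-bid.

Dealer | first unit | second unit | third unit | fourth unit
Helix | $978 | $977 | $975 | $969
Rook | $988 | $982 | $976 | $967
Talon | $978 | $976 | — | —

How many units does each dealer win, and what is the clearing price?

Helix 1, Rook 2, Talon 1; clearing price $977

Pooled unit-bids ranked (top 4): 988 (Rook-1), 982 (Rook-2), 978 (Helix-1), 978 (Talon-1)
First bid not allocated: $977.
Allocation: Helix 1, Rook 2, Talon 1.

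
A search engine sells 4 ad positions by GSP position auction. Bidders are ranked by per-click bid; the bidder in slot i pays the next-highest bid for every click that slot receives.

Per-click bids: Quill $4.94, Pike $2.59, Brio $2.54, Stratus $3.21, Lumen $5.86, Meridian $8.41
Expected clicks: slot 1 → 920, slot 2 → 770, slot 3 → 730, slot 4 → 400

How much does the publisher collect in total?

Sorting advertisers: $8.41 (Meridian) > $5.86 (Lumen) > $4.94 (Quill) > $3.21 (Stratus) > $2.59 (Pike) > …
Slot 1: Meridian pays $5.86 × 920 = $5391.20
Slot 2: Lumen pays $4.94 × 770 = $3803.80
Slot 3: Quill pays $3.21 × 730 = $2343.30
Slot 4: Stratus pays $2.59 × 400 = $1036.00
Total = $12574.30

Total revenue: $12574.30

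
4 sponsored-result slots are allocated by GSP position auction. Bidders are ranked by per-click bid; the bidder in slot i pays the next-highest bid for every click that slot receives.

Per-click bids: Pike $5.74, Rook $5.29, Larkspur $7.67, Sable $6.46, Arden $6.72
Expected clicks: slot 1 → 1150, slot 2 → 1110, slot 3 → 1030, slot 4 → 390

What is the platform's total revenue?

Ranked by bid: $7.67 (Larkspur) > $6.72 (Arden) > $6.46 (Sable) > $5.74 (Pike) > $5.29 (Rook)
Slot 1: Larkspur pays $6.72 × 1150 = $7728.00
Slot 2: Arden pays $6.46 × 1110 = $7170.60
Slot 3: Sable pays $5.74 × 1030 = $5912.20
Slot 4: Pike pays $5.29 × 390 = $2063.10
Total = $22873.90

Total revenue: $22873.90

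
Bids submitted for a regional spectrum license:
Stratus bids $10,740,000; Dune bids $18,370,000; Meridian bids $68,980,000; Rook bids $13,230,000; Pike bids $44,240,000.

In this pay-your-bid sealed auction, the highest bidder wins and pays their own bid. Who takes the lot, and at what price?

Sorting bids: 68,980,000 (Meridian) > 44,240,000 (Pike) > 18,370,000 (Dune) > 13,230,000 (Rook) > 10,740,000 (Stratus)
First-price: Meridian pays what they bid, $68,980,000.

Meridian pays $68,980,000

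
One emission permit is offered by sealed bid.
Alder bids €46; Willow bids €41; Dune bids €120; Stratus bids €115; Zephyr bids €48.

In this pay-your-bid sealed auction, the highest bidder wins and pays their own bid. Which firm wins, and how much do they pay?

Dune pays €120

Rule: the highest bidder wins and pays their own bid.
Bids in order: 120 (Dune) > 115 (Stratus) > 48 (Zephyr) > 46 (Alder) > 41 (Willow)
First-price: Dune pays what they bid, €120.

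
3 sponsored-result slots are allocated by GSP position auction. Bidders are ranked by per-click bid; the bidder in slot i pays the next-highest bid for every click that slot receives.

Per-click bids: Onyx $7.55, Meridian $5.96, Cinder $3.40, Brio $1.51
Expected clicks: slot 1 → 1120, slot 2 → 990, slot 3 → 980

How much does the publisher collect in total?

Total revenue: $11521.00

Sorting advertisers: $7.55 (Onyx) > $5.96 (Meridian) > $3.40 (Cinder) > $1.51 (Brio)
Slot 1: Onyx pays $5.96 × 1120 = $6675.20
Slot 2: Meridian pays $3.40 × 990 = $3366.00
Slot 3: Cinder pays $1.51 × 980 = $1479.80
Total = $11521.00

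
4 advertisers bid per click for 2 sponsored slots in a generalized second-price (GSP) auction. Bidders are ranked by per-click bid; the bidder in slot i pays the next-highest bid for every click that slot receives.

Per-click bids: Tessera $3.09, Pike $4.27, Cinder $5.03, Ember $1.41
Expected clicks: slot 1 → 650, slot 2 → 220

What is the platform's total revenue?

Per-click bids in order: $5.03 (Cinder) > $4.27 (Pike) > $3.09 (Tessera) > …
Slot 1: Cinder pays $4.27 × 650 = $2775.50
Slot 2: Pike pays $3.09 × 220 = $679.80
Total = $3455.30

Total revenue: $3455.30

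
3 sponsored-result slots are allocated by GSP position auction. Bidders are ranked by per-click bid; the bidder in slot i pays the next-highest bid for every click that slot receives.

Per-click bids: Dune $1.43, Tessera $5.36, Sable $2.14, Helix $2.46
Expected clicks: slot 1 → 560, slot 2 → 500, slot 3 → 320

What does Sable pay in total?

Sable pays $457.60

Sorting advertisers: $5.36 (Tessera) > $2.46 (Helix) > $2.14 (Sable) > $1.43 (Dune)
Sable holds slot 3 → pays next bid $1.43 × 320 clicks = $457.60.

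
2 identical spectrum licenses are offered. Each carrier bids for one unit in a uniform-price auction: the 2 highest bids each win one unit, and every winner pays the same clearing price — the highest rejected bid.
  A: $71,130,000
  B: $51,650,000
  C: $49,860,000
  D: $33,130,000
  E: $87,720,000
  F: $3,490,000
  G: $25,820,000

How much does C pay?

Sorting: 87,720,000 (E), 71,130,000 (A), 51,650,000 (B), 49,860,000 (C), …
Top 2: E, A.
First losing bid is B's $51,650,000, which sets the uniform price.
C does not win → pays $0.

C pays $0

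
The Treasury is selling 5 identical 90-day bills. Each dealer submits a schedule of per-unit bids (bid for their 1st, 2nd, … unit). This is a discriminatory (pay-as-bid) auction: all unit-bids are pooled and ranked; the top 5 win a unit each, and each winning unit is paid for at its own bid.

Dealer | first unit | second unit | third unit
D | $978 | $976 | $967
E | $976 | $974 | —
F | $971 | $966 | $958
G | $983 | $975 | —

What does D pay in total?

Merging the schedules and taking the best 5: 983 (G-1), 978 (D-1), 976 (D-2), 976 (E-1), 975 (G-2)
Next rejected bid: $974 (not a price — pay-as-bid).
D's winning unit-bids: 978 + 976 = $1,954.

D pays $1,954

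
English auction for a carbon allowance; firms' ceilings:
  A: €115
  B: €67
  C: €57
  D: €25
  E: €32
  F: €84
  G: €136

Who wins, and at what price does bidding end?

Rule: the price rises until one bidder remains; the winner pays the price at which the last rival dropped out.
Limits in order: 136 (G) > 115 (A) > 84 (F) > 67 (B) > 57 (C) > 32 (E) > …
Once the price passes €115, only G is left; the hammer falls at A's limit of €115.

G wins at €115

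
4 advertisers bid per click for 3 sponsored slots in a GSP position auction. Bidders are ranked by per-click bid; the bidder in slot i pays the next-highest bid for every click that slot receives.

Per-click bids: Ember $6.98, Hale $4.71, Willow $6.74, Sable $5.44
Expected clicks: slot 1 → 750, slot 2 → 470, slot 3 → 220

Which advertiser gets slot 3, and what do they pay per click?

Ranked by bid: $6.98 (Ember) > $6.74 (Willow) > $5.44 (Sable) > $4.71 (Hale)
Slot 3 goes to the third-ranked bidder, Sable, who pays the next bid down: $4.71/click.

Sable; $4.71 per click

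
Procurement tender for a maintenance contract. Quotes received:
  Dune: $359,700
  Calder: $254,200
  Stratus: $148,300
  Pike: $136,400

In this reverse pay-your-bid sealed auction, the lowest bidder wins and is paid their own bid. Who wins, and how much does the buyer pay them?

Bids ranked: 136,400 (Pike) < 148,300 (Stratus) < 254,200 (Calder) < 359,700 (Dune)
First-price: Pike is paid what they bid, $136,400.

Pike is paid $136,400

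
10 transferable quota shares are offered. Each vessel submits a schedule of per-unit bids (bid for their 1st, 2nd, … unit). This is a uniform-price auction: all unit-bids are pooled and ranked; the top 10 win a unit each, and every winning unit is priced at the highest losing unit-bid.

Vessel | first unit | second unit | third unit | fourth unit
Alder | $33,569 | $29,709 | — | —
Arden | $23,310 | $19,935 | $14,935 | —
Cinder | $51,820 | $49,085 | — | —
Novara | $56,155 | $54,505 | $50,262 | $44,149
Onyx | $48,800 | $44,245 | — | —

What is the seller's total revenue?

Pooled unit-bids ranked (top 10): 56,155 (Novara-1), 54,505 (Novara-2), 51,820 (Cinder-1), 50,262 (Novara-3), 49,085 (Cinder-2), 48,800 (Onyx-1), 44,245 (Onyx-2), 44,149 (Novara-4), 33,569 (Alder-1), 29,709 (Alder-2)
The (k+1)-th unit-bid is $23,310.
Allocation: Alder 2, Cinder 2, Novara 4, Onyx 2. Every unit priced at $23,310.
Revenue = 10 × 23,310 = $233,100.

Total revenue: $233,100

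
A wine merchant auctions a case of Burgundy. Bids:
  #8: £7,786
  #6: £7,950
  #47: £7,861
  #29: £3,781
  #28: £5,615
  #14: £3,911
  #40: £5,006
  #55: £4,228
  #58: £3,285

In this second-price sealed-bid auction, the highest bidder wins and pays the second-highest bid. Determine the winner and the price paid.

#6 pays £7,861

Sorting bids: 7,950 (#6) > 7,861 (#47) > 7,786 (#8) > 5,615 (#28) > 5,006 (#40) > 4,228 (#55) > …
Second-price: #6 pays #47's bid of £7,861.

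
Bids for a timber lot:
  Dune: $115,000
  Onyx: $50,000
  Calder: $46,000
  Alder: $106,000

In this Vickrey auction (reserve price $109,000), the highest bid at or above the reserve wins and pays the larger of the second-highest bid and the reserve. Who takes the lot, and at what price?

Dune pays $109,000

Rule: the highest bid at or above the reserve wins and pays the larger of the second-highest bid and the reserve.
Bids ranked: 115,000 (Dune) > 106,000 (Alder) > 50,000 (Onyx) > 46,000 (Calder)
Highest eligible bid: Dune at $115,000.
Second-highest bid $106,000 is below the reserve $109,000, so the reserve binds → payment $109,000.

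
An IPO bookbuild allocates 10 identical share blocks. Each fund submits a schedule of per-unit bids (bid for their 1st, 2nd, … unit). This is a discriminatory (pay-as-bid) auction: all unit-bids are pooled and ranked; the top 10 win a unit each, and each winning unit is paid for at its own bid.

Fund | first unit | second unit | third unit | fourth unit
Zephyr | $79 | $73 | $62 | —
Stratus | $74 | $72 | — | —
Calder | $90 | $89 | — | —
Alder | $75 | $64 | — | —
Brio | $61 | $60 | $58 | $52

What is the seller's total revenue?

Pooled unit-bids ranked (top 10): 90 (Calder-1), 89 (Calder-2), 79 (Zephyr-1), 75 (Alder-1), 74 (Stratus-1), 73 (Zephyr-2), 72 (Stratus-2), 64 (Alder-2), 62 (Zephyr-3), 61 (Brio-1)
Next rejected bid: $60 (not a price — pay-as-bid).
Each winning unit pays its own bid.
Revenue = 90 + 89 + 79 + 75 + 74 + 73 + 72 + 64 + 62 + 61 = $739.

Total revenue: $739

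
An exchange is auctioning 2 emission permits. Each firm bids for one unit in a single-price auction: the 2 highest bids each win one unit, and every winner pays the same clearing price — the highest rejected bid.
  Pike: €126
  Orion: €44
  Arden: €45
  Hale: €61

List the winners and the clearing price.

Pike, Hale; each pays €45

Ordering the bids: 126 (Pike), 61 (Hale), 45 (Arden), 44 (Orion)
Winners (2 units): Pike, Hale.
Clearing price = highest rejected bid = €45.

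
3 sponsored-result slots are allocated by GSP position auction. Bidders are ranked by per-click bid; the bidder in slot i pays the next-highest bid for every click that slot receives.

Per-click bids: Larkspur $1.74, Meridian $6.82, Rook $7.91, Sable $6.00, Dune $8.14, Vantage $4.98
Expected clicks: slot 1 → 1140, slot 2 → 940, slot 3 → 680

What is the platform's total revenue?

Sorting advertisers: $8.14 (Dune) > $7.91 (Rook) > $6.82 (Meridian) > $6.00 (Sable) > …
Slot 1: Dune pays $7.91 × 1140 = $9017.40
Slot 2: Rook pays $6.82 × 940 = $6410.80
Slot 3: Meridian pays $6.00 × 680 = $4080.00
Total = $19508.20

Total revenue: $19508.20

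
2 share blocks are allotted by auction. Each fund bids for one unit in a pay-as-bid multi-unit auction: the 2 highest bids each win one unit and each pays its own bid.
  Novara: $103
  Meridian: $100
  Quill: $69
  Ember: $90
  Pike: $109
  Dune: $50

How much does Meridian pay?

Bids ranked high→low: 109 (Pike), 103 (Novara), 100 (Meridian), 90 (Ember), …
Top 2: Pike, Novara.
Meridian does not win → $0.

Meridian pays $0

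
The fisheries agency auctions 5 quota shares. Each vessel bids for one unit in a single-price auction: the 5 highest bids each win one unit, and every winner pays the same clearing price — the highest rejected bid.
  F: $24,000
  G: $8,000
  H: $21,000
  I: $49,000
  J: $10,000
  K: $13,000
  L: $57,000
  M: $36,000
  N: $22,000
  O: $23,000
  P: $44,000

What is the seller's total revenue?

Total revenue: $115,000

Sorting: 57,000 (L), 49,000 (I), 44,000 (P), 36,000 (M), 24,000 (F), 23,000 (O), 22,000 (N), …
The 5 highest are L, I, P, M, F.
Clearing price = highest rejected bid = $23,000.
Total revenue = 5 × $23,000 = $115,000.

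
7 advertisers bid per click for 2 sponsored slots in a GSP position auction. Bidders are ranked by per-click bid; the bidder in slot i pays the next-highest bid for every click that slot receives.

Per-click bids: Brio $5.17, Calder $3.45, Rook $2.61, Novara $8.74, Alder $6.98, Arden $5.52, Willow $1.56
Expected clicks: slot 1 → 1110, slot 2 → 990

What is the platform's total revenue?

Total revenue: $13212.60

Per-click bids in order: $8.74 (Novara) > $6.98 (Alder) > $5.52 (Arden) > …
Slot 1: Novara pays $6.98 × 1110 = $7747.80
Slot 2: Alder pays $5.52 × 990 = $5464.80
Total = $13212.60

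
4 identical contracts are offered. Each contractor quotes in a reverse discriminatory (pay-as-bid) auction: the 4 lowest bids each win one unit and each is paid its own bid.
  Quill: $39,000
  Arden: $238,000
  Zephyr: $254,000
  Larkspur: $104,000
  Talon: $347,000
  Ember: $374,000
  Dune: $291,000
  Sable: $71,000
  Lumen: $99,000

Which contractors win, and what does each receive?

Ordering the bids: 39,000 (Quill), 71,000 (Sable), 99,000 (Lumen), 104,000 (Larkspur), 238,000 (Arden), 254,000 (Zephyr), …
Lowest 4: Quill, Sable, Lumen, Larkspur.
Each winner is paid its own bid: Quill $39,000, Sable $71,000, Lumen $99,000, Larkspur $104,000.

Quill $39,000, Sable $71,000, Lumen $99,000, Larkspur $104,000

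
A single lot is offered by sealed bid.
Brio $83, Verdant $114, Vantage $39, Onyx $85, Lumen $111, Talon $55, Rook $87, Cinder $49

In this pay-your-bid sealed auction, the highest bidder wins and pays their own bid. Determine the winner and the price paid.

Bids in order: 114 (Verdant) > 111 (Lumen) > 87 (Rook) > 85 (Onyx) > 83 (Brio) > 55 (Talon) > …
First-price: Verdant pays what they bid, $114.

Verdant pays $114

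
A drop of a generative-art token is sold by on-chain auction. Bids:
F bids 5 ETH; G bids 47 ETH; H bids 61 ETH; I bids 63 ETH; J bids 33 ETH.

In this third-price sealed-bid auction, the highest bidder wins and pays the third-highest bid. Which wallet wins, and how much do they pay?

Bids ranked: 63 (I) > 61 (H) > 47 (G) > 33 (J) > 5 (F)
I wins; payment is bid #3 in the ranking = 47 ETH.

I pays 47 ETH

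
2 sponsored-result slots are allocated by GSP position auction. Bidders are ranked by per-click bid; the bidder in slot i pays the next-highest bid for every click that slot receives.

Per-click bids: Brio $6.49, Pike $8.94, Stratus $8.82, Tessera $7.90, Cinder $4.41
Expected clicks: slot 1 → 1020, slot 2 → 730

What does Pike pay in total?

Pike pays $8996.40

Per-click bids in order: $8.94 (Pike) > $8.82 (Stratus) > $7.90 (Tessera) > …
Pike holds slot 1 → pays next bid $8.82 × 1020 clicks = $8996.40.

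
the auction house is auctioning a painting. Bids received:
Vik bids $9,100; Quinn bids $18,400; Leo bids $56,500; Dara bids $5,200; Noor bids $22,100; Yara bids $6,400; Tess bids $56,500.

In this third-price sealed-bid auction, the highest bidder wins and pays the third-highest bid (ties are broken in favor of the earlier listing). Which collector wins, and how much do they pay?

Bids in order: 56,500 (Leo) > 56,500 (Tess) > 22,100 (Noor) > 18,400 (Quinn) > 9,100 (Vik) > 6,400 (Yara) > …
Tie at $56,500 → Leo wins by tie-break.
Leo wins; payment is bid #3 in the ranking = $22,100.

Leo pays $22,100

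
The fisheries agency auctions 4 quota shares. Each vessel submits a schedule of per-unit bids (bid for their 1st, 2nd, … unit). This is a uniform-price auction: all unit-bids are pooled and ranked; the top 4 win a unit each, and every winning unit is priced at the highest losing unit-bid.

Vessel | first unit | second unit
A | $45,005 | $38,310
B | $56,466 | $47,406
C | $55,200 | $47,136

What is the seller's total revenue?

Total revenue: $180,020

Merging the schedules and taking the best 4: 56,466 (B-1), 55,200 (C-1), 47,406 (B-2), 47,136 (C-2)
The (k+1)-th unit-bid is $45,005.
Allocation: B 2, C 2. Every unit priced at $45,005.
Revenue = 4 × 45,005 = $180,020.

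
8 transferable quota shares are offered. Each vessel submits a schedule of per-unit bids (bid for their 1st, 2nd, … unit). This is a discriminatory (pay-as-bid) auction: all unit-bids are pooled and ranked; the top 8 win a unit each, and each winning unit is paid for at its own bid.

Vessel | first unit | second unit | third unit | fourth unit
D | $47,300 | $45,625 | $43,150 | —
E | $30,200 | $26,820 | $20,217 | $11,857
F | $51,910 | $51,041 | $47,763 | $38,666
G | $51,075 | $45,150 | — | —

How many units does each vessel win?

All unit-bids, highest first — top 8: 51,910 (F-1), 51,075 (G-1), 51,041 (F-2), 47,763 (F-3), 47,300 (D-1), 45,625 (D-2), 45,150 (G-2), 43,150 (D-3)
Next rejected bid: $38,666 (not a price — pay-as-bid).
Allocation: D 3, F 3, G 2.

D 3, F 3, G 2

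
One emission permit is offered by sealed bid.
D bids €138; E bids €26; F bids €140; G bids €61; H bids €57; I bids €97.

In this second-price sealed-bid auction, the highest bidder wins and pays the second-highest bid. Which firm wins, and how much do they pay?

F pays €138

Rule: the highest bidder wins and pays the second-highest bid.
Sorting bids: 140 (F) > 138 (D) > 97 (I) > 61 (G) > 57 (H) > 26 (E)
F is highest; pays the second-highest bid, €138.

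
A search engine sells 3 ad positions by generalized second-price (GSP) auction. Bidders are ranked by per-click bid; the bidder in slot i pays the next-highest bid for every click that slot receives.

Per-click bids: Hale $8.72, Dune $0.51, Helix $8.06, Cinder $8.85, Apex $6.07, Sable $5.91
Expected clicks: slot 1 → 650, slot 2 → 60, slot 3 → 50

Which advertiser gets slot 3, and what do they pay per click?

Helix; $6.07 per click

Ranked by bid: $8.85 (Cinder) > $8.72 (Hale) > $8.06 (Helix) > $6.07 (Apex) > …
Slot 3 goes to the third-ranked bidder, Helix, who pays the next bid down: $6.07/click.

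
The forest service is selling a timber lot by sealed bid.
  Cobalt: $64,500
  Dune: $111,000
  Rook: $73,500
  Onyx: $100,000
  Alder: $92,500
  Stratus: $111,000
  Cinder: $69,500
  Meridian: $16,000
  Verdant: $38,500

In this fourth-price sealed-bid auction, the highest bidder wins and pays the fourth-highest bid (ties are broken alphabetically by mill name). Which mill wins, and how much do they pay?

Sorting bids: 111,000 (Dune) > 111,000 (Stratus) > 100,000 (Onyx) > 92,500 (Alder) > 73,500 (Rook) > 69,500 (Cinder) > …
Dune and Stratus tie at $111,000; tie-break gives it to Dune.
Dune is highest; pays the fourth-highest bid, $92,500.

Dune pays $92,500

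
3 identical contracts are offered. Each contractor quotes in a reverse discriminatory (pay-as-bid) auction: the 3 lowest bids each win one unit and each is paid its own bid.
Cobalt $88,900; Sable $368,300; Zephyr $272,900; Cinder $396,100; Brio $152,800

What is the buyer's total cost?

Total cost: $514,600

Bids ranked low→high: 88,900 (Cobalt), 152,800 (Brio), 272,900 (Zephyr), 368,300 (Sable), 396,100 (Cinder)
Lowest 3: Cobalt, Brio, Zephyr.
Total cost = 88,900 + 152,800 + 272,900 = $514,600.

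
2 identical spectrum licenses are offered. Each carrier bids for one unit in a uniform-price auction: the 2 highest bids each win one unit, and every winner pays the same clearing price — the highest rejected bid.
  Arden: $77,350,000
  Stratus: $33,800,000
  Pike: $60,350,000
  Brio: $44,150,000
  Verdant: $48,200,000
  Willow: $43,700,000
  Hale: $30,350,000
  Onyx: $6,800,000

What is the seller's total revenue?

Sorting: 77,350,000 (Arden), 60,350,000 (Pike), 48,200,000 (Verdant), 44,150,000 (Brio), …
Top 2: Arden, Pike.
Highest unsuccessful bid: $48,200,000 → clearing price.
Total revenue = 2 × $48,200,000 = $96,400,000.

Total revenue: $96,400,000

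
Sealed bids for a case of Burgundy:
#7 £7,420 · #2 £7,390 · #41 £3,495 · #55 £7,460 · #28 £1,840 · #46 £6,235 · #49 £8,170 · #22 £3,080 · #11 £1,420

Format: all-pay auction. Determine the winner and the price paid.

#49 pays £8,170

All-pay auction: the highest bidder wins the item, but every bidder pays their own bid.
Sorting bids: 8,170 (#49) > 7,460 (#55) > 7,420 (#7) > 7,390 (#2) > 6,235 (#46) > 3,495 (#41) > …
#49 is highest and takes the item; every bidder forfeits their bid.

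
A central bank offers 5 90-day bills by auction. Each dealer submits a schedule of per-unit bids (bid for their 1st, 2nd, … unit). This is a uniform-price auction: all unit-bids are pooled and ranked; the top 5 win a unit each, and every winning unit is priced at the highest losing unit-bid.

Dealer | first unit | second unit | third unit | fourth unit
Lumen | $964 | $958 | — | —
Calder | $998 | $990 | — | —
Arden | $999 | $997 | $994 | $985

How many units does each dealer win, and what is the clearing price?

Arden 3, Calder 2; clearing price $985

Merging the schedules and taking the best 5: 999 (Arden-1), 998 (Calder-1), 997 (Arden-2), 994 (Arden-3), 990 (Calder-2)
Highest rejected unit-bid = $985.
Allocation: Arden 3, Calder 2.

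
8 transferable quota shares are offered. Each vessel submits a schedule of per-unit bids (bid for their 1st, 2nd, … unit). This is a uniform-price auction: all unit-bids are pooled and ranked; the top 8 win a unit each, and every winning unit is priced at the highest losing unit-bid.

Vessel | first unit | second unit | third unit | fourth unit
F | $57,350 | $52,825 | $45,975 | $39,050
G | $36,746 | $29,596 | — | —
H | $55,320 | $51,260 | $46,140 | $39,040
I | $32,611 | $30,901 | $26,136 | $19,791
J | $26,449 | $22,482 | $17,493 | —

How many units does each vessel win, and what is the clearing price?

Merging the schedules and taking the best 8: 57,350 (F-1), 55,320 (H-1), 52,825 (F-2), 51,260 (H-2), 46,140 (H-3), 45,975 (F-3), 39,050 (F-4), 39,040 (H-4)
First bid not allocated: $36,746.
Allocation: F 4, H 4.

F 4, H 4; clearing price $36,746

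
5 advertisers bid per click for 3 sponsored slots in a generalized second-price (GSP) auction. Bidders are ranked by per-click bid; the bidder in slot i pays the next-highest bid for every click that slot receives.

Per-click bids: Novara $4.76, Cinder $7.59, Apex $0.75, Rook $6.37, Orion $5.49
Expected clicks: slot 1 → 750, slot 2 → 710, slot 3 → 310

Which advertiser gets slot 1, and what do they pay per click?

Cinder; $6.37 per click

Per-click bids in order: $7.59 (Cinder) > $6.37 (Rook) > $5.49 (Orion) > $4.76 (Novara) > …
Slot 1 goes to the first-ranked bidder, Cinder, who pays the next bid down: $6.37/click.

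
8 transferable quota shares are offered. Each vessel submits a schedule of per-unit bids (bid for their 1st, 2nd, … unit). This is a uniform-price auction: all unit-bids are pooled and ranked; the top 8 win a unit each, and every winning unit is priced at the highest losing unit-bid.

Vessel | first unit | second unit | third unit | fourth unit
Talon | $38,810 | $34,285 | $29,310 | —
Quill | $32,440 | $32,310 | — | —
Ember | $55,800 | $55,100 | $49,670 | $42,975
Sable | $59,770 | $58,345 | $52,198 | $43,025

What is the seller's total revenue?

Total revenue: $310,480

All unit-bids, highest first — top 8: 59,770 (Sable-1), 58,345 (Sable-2), 55,800 (Ember-1), 55,100 (Ember-2), 52,198 (Sable-3), 49,670 (Ember-3), 43,025 (Sable-4), 42,975 (Ember-4)
First bid not allocated: $38,810.
Allocation: Ember 4, Sable 4. Every unit priced at $38,810.
Revenue = 8 × 38,810 = $310,480.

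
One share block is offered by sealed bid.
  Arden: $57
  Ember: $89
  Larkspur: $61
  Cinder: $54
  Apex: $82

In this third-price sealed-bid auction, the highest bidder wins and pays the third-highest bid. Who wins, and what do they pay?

Bids in order: 89 (Ember) > 82 (Apex) > 61 (Larkspur) > 57 (Arden) > 54 (Cinder)
Ember is highest; pays the third-highest bid, $61.

Ember pays $61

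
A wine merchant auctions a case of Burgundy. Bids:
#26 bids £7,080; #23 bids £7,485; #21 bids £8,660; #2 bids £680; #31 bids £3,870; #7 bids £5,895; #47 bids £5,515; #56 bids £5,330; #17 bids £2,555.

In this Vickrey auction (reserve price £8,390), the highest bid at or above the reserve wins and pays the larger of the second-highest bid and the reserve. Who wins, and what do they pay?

Bids ranked: 8,660 (#21) > 7,485 (#23) > 7,080 (#26) > 5,895 (#7) > 5,515 (#47) > 5,330 (#56) > …
Highest eligible bid: #21 at £8,660.
Second-highest bid £7,485 is below the reserve £8,390, so the reserve binds → payment £8,390.

#21 pays £8,390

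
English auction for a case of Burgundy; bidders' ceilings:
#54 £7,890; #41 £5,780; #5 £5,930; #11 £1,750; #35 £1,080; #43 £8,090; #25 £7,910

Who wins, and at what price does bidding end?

Limits ranked: 8,090 (#43) > 7,910 (#25) > 7,890 (#54) > 5,930 (#5) > 5,780 (#41) > 1,750 (#11) > …
#25 is the last rival to drop out, at £7,910; #43 remains and wins at that price.

#43 wins at £7,910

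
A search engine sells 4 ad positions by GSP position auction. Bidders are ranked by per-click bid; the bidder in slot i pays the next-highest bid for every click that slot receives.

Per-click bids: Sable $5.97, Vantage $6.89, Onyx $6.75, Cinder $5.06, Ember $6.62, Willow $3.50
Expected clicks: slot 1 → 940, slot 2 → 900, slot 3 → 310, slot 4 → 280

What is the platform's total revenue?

Per-click bids in order: $6.89 (Vantage) > $6.75 (Onyx) > $6.62 (Ember) > $5.97 (Sable) > $5.06 (Cinder) > …
Slot 1: Vantage pays $6.75 × 940 = $6345.00
Slot 2: Onyx pays $6.62 × 900 = $5958.00
Slot 3: Ember pays $5.97 × 310 = $1850.70
Slot 4: Sable pays $5.06 × 280 = $1416.80
Total = $15570.50

Total revenue: $15570.50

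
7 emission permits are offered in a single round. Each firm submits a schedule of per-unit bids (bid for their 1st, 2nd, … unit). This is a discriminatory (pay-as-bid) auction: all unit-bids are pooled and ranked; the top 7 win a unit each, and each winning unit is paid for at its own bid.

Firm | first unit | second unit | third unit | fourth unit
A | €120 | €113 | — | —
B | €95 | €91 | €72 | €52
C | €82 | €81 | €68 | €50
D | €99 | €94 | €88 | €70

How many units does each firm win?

A 2, B 2, D 3

Pooled unit-bids ranked (top 7): 120 (A-1), 113 (A-2), 99 (D-1), 95 (B-1), 94 (D-2), 91 (B-2), 88 (D-3)
Next rejected bid: €82 (not a price — pay-as-bid).
Allocation: A 2, B 2, D 3.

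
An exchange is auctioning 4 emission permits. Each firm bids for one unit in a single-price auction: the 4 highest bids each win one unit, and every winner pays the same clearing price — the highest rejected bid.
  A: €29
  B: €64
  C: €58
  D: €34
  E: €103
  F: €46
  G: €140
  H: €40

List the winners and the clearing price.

G, E, B, C; each pays €46

Sorting: 140 (G), 103 (E), 64 (B), 58 (C), 46 (F), 40 (H), …
The 4 highest are G, E, B, C.
First losing bid is F's €46, which sets the uniform price.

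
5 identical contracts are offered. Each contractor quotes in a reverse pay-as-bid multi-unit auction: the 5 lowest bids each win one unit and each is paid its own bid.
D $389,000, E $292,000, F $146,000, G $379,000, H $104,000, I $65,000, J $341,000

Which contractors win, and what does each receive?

Ordering the bids: 65,000 (I), 104,000 (H), 146,000 (F), 292,000 (E), 341,000 (J), 379,000 (G), 389,000 (D)
Winners (5 units): I, H, F, E, J.
Each winner is paid its own bid: I $65,000, H $104,000, F $146,000, E $292,000, J $341,000.

I $65,000, H $104,000, F $146,000, E $292,000, J $341,000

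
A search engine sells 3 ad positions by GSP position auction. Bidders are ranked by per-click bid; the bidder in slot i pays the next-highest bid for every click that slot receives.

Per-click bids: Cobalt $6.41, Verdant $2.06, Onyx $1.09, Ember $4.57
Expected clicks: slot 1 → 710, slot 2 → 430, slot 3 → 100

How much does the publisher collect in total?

Sorting advertisers: $6.41 (Cobalt) > $4.57 (Ember) > $2.06 (Verdant) > $1.09 (Onyx)
Slot 1: Cobalt pays $4.57 × 710 = $3244.70
Slot 2: Ember pays $2.06 × 430 = $885.80
Slot 3: Verdant pays $1.09 × 100 = $109.00
Total = $4239.50

Total revenue: $4239.50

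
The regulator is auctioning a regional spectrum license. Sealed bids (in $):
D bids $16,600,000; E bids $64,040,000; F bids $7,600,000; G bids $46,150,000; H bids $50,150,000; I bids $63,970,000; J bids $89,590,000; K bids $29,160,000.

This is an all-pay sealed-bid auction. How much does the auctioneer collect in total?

All-pay sealed-bid auction: the highest bidder wins the item, but every bidder pays their own bid.
Bids in order: 89,590,000 (J) > 64,040,000 (E) > 63,970,000 (I) > 50,150,000 (H) > 46,150,000 (G) > 29,160,000 (K) > …
J wins with the top bid; all bids are sunk regardless.
Every bidder forfeits their bid regardless of winning.
Revenue = 16,600,000 + 64,040,000 + 7,600,000 + 46,150,000 + 50,150,000 + 63,970,000 + 89,590,000 + 29,160,000 = $367,260,000.

Total revenue: $367,260,000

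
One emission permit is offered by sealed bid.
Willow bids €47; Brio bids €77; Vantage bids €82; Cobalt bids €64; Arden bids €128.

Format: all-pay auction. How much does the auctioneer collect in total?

Total revenue: €398

Rule: the highest bidder wins the item, but every bidder pays their own bid.
Bids in order: 128 (Arden) > 82 (Vantage) > 77 (Brio) > 64 (Cobalt) > 47 (Willow)
Every bidder forfeits their bid regardless of winning.
Revenue = 47 + 77 + 82 + 64 + 128 = €398.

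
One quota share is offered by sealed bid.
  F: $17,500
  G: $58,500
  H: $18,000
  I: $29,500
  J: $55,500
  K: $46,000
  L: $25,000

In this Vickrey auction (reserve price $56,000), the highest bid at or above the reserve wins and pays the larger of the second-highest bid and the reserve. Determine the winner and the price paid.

G pays $56,000

Bids ranked: 58,500 (G) > 55,500 (J) > 46,000 (K) > 29,500 (I) > 25,000 (L) > 18,000 (H) > …
Highest eligible bid: G at $58,500.
Second-highest bid $55,500 is below the reserve $56,000, so the reserve binds → payment $56,000.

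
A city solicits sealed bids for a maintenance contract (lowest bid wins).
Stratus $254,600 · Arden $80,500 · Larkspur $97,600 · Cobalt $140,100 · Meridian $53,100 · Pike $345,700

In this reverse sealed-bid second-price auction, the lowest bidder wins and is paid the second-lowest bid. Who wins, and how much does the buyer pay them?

Meridian is paid $80,500

Bids in order: 53,100 (Meridian) < 80,500 (Arden) < 97,600 (Larkspur) < 140,100 (Cobalt) < 254,600 (Stratus) < 345,700 (Pike)
Second-price: Meridian is paid Arden's bid of $80,500.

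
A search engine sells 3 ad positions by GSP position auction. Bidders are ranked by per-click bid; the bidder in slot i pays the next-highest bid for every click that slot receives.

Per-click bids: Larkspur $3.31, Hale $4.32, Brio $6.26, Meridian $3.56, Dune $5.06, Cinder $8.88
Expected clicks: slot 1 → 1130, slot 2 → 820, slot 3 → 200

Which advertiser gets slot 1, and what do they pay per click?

Sorting advertisers: $8.88 (Cinder) > $6.26 (Brio) > $5.06 (Dune) > $4.32 (Hale) > …
Slot 1 goes to the first-ranked bidder, Cinder, who pays the next bid down: $6.26/click.

Cinder; $6.26 per click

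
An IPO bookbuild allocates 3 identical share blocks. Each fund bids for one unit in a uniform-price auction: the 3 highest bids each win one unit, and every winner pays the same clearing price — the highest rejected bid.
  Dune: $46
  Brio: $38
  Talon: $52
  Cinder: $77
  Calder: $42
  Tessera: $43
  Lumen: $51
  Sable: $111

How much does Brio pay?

Bids ranked high→low: 111 (Sable), 77 (Cinder), 52 (Talon), 51 (Lumen), 46 (Dune), …
Winners (3 units): Sable, Cinder, Talon.
First losing bid is Lumen's $51, which sets the uniform price.
Brio does not win → pays $0.

Brio pays $0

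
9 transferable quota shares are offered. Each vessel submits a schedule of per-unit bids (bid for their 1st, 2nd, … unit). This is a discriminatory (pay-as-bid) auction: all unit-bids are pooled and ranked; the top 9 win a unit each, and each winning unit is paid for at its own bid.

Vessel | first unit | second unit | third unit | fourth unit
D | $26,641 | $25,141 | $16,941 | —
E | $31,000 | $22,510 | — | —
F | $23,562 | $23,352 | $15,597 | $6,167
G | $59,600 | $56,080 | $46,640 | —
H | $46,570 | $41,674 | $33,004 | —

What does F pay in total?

All unit-bids, highest first — top 9: 59,600 (G-1), 56,080 (G-2), 46,640 (G-3), 46,570 (H-1), 41,674 (H-2), 33,004 (H-3), 31,000 (E-1), 26,641 (D-1), 25,141 (D-2)
Next rejected bid: $23,562 (not a price — pay-as-bid).
F wins no units.

F pays $0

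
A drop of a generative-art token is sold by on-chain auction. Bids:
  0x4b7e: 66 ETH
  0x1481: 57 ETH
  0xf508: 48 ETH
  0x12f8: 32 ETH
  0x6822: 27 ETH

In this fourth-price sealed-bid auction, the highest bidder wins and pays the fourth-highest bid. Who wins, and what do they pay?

0x4b7e pays 32 ETH

Sorting bids: 66 (0x4b7e) > 57 (0x1481) > 48 (0xf508) > 32 (0x12f8) > 27 (0x6822)
0x4b7e is highest; pays the fourth-highest bid, 32 ETH.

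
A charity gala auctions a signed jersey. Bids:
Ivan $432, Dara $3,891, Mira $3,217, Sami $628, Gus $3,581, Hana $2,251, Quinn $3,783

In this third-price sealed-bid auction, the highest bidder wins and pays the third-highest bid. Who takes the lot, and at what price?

Rule: the highest bidder wins and pays the third-highest bid.
Bids in order: 3,891 (Dara) > 3,783 (Quinn) > 3,581 (Gus) > 3,217 (Mira) > 2,251 (Hana) > 628 (Sami) > …
Dara wins; payment is bid #3 in the ranking = $3,581.

Dara pays $3,581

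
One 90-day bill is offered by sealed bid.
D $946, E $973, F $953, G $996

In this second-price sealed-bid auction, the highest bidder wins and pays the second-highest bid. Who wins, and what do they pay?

Second-price sealed-bid auction: the highest bidder wins and pays the second-highest bid.
Sorting bids: 996 (G) > 973 (E) > 953 (F) > 946 (D)
G wins with the highest bid; price is set by the runner-up at $973.

G pays $973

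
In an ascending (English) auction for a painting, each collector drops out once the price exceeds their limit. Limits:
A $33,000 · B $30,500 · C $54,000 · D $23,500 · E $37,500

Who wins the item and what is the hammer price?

Rule: the price rises until one bidder remains; the winner pays the price at which the last rival dropped out.
Limits ranked: 54,000 (C) > 37,500 (E) > 33,000 (A) > 30,500 (B) > 23,500 (D)
Bidding ends when E exits at $37,500; C takes it.

C wins at $37,500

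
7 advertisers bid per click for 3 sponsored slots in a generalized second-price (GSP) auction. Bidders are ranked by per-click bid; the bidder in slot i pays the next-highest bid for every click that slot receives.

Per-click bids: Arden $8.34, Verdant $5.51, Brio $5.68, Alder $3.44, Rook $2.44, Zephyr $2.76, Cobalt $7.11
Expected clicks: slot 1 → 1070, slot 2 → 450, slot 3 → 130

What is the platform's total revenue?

Total revenue: $10880.00

Sorting advertisers: $8.34 (Arden) > $7.11 (Cobalt) > $5.68 (Brio) > $5.51 (Verdant) > …
Slot 1: Arden pays $7.11 × 1070 = $7607.70
Slot 2: Cobalt pays $5.68 × 450 = $2556.00
Slot 3: Brio pays $5.51 × 130 = $716.30
Total = $10880.00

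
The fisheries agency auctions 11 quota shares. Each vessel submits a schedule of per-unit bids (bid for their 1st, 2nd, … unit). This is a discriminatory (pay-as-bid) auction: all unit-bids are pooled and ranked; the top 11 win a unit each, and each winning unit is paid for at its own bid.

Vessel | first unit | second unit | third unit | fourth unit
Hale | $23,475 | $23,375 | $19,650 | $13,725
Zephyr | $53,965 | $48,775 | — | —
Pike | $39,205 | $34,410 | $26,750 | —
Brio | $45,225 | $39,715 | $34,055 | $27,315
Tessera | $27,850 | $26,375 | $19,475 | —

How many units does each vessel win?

Brio 4, Pike 3, Tessera 2, Zephyr 2

Pooled unit-bids ranked (top 11): 53,965 (Zephyr-1), 48,775 (Zephyr-2), 45,225 (Brio-1), 39,715 (Brio-2), 39,205 (Pike-1), 34,410 (Pike-2), 34,055 (Brio-3), 27,850 (Tessera-1), 27,315 (Brio-4), 26,750 (Pike-3), 26,375 (Tessera-2)
Next rejected bid: $23,475 (not a price — pay-as-bid).
Allocation: Brio 4, Pike 3, Tessera 2, Zephyr 2.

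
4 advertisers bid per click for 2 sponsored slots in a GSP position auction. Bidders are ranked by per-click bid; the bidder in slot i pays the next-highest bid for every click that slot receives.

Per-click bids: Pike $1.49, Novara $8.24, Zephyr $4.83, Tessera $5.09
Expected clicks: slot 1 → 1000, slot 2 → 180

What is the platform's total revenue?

Total revenue: $5959.40

Ranked by bid: $8.24 (Novara) > $5.09 (Tessera) > $4.83 (Zephyr) > …
Slot 1: Novara pays $5.09 × 1000 = $5090.00
Slot 2: Tessera pays $4.83 × 180 = $869.40
Total = $5959.40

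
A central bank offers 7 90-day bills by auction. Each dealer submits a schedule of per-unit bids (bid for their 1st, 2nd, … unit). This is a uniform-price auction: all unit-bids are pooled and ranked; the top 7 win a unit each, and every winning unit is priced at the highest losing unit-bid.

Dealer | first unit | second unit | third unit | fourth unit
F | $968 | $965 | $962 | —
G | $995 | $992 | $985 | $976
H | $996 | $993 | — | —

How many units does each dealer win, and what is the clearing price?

All unit-bids, highest first — top 7: 996 (H-1), 995 (G-1), 993 (H-2), 992 (G-2), 985 (G-3), 976 (G-4), 968 (F-1)
First bid not allocated: $965.
Allocation: F 1, G 4, H 2.

F 1, G 4, H 2; clearing price $965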